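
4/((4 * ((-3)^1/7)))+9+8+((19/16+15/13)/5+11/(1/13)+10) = 524581/3120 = 168.13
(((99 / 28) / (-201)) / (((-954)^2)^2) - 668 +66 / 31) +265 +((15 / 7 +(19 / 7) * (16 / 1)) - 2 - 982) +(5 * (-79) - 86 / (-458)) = -6376455590186778573065 / 3677073020498058048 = -1734.11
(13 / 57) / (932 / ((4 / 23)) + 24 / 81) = 0.00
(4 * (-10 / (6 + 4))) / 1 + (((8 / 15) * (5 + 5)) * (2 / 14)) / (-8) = -86 / 21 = -4.10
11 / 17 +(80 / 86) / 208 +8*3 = 468527 / 19006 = 24.65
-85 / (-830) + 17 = 2839 / 166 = 17.10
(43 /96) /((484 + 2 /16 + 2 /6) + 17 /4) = 43 /46916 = 0.00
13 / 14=0.93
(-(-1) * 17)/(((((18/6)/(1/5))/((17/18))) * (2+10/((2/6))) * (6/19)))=5491/51840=0.11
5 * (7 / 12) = 35 / 12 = 2.92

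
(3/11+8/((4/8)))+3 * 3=278/11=25.27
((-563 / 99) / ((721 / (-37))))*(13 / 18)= 270803 / 1284822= 0.21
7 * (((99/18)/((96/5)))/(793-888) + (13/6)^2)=359401/10944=32.84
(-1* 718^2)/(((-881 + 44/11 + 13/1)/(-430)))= -27709415/108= -256568.66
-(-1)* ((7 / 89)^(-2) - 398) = -11581 / 49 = -236.35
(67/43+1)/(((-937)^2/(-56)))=-6160/37752667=-0.00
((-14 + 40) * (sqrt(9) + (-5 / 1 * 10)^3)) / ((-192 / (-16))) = -1624961 / 6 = -270826.83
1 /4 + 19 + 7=105 /4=26.25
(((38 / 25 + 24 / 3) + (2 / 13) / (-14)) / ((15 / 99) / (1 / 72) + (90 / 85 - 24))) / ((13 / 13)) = -1348457 / 1706250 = -0.79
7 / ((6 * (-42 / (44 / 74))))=-11 / 666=-0.02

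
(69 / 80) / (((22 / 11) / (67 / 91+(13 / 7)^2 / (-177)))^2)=2347159292 / 21187228335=0.11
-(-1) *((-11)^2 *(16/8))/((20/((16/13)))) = 14.89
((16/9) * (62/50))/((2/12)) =992/75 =13.23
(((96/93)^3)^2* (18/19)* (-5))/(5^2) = -0.23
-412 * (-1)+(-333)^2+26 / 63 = 7011989 / 63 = 111301.41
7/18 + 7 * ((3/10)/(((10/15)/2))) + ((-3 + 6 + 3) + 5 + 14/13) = 10978/585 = 18.77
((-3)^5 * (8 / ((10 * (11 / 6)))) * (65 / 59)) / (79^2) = -75816 / 4050409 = -0.02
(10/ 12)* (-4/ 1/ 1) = -10/ 3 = -3.33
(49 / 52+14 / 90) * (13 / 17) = 2569 / 3060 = 0.84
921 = 921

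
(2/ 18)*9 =1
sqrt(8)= 2 * sqrt(2)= 2.83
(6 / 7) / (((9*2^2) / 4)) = 2 / 21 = 0.10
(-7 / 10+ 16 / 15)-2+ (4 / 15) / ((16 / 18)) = -4 / 3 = -1.33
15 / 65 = 3 / 13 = 0.23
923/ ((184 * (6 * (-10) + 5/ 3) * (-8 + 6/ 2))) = 2769/ 161000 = 0.02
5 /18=0.28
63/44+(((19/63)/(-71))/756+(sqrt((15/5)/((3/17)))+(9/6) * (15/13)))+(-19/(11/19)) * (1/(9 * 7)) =319354747/120891771+sqrt(17) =6.76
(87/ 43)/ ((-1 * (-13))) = 87/ 559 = 0.16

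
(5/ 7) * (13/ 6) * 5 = 325/ 42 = 7.74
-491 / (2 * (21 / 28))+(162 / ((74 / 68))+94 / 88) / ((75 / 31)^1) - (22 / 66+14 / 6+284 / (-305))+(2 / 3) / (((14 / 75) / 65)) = -1822368973 / 52136700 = -34.95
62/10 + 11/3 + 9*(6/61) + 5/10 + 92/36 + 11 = 136193/5490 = 24.81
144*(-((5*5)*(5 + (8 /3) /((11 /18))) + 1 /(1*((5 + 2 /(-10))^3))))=-35598175 /1056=-33710.39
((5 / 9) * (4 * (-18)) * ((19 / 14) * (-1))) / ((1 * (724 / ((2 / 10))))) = 19 / 1267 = 0.01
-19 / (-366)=19 / 366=0.05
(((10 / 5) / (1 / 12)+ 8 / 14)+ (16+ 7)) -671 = -4364 / 7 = -623.43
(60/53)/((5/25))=300/53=5.66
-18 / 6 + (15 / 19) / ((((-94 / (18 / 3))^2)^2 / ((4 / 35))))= -3.00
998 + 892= 1890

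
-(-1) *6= 6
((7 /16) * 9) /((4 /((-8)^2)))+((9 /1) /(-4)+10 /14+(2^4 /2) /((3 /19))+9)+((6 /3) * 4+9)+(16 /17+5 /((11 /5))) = 2220245 /15708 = 141.34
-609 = -609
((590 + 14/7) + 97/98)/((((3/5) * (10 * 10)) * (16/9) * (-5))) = -174339/156800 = -1.11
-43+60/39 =-539/13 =-41.46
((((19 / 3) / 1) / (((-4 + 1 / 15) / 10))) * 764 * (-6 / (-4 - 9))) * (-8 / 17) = 34838400 / 13039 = 2671.86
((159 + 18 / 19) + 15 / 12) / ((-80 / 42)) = -257271 / 3040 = -84.63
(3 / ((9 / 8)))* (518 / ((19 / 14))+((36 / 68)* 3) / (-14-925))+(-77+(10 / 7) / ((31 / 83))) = 62172230593 / 65815449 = 944.64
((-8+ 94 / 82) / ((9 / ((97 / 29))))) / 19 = -0.13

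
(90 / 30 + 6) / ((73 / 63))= 567 / 73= 7.77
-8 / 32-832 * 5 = -16641 / 4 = -4160.25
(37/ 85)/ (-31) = -37/ 2635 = -0.01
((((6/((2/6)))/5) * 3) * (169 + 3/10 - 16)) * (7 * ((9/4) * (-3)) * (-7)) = 54760293/100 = 547602.93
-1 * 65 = -65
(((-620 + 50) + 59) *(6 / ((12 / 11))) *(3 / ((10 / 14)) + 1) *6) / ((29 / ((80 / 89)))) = -7015008 / 2581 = -2717.94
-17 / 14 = -1.21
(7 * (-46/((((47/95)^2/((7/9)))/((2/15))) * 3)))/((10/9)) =-813694/19881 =-40.93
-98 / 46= -2.13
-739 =-739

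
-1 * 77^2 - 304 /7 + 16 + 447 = -38566 /7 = -5509.43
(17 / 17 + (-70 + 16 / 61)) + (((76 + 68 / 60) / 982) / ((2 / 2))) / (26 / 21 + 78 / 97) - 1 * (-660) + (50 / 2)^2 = 116574156691 / 95843200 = 1216.30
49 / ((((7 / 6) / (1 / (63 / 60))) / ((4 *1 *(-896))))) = -143360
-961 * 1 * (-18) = 17298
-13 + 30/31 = -373/31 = -12.03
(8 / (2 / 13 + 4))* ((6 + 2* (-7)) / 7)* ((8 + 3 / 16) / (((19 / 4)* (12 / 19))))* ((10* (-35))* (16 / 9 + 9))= 16519100 / 729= 22659.95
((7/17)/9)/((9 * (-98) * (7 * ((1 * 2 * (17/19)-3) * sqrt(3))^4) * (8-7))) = -130321/339870812274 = -0.00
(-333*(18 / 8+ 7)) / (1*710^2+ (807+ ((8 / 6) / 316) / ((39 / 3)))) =-37961001 / 6222473872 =-0.01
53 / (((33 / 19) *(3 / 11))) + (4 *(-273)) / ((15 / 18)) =-53933 / 45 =-1198.51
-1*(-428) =428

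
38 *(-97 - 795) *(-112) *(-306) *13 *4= -60407553024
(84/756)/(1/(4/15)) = 4/135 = 0.03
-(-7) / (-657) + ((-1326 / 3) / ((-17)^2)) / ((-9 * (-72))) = -5233 / 402084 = -0.01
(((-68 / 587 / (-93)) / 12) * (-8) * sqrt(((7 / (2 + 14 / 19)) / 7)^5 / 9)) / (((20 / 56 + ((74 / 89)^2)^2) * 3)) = -2695343931119 * sqrt(247) / 4750712640281872602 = -0.00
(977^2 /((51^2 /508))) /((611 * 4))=76.28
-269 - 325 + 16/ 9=-5330/ 9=-592.22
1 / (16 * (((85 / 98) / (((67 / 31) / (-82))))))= -0.00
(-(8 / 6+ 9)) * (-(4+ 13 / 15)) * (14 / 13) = 31682 / 585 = 54.16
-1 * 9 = -9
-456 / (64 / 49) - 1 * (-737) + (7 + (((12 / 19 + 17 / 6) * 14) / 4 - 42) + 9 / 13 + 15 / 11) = 23935127 / 65208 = 367.06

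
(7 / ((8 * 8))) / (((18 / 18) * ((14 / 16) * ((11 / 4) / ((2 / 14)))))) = 1 / 154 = 0.01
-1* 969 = -969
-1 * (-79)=79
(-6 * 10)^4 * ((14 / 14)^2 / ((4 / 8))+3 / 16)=28350000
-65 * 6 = -390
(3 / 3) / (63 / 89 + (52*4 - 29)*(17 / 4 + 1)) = 356 / 334803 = 0.00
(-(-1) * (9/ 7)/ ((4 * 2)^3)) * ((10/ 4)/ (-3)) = -15/ 7168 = -0.00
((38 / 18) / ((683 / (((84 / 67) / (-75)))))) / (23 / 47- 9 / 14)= 350056 / 1039918725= 0.00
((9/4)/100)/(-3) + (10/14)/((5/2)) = 779/2800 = 0.28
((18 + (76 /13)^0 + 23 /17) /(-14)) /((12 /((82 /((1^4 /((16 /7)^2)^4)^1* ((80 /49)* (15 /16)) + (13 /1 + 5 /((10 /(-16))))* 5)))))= -15232101515264 /38335733168775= -0.40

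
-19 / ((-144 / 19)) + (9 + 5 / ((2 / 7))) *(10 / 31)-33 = -97961 / 4464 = -21.94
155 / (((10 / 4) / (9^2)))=5022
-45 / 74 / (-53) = 45 / 3922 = 0.01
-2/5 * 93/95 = -186/475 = -0.39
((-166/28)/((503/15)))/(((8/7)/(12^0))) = -1245/8048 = -0.15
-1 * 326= -326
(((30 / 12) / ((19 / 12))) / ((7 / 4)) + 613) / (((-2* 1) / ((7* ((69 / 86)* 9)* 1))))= -50704029 / 3268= -15515.31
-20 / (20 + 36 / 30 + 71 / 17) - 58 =-58.79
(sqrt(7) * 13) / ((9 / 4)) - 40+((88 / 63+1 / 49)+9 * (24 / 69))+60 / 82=-14439023 / 415863+52 * sqrt(7) / 9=-19.43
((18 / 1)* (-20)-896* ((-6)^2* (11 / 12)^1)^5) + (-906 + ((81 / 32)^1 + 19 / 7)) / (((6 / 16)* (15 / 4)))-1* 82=-11045573661319 / 315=-35065313210.54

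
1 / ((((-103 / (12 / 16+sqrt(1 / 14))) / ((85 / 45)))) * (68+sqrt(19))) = -289 / 1422945 - 578 * sqrt(14) / 29881845+17 * sqrt(266) / 59763690+17 * sqrt(19) / 5691780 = -0.00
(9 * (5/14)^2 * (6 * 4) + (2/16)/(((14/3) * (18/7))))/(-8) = -3.45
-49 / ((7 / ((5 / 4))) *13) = -35 / 52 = -0.67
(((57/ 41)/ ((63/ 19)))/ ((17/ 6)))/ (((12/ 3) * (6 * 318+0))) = 361/ 18618264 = 0.00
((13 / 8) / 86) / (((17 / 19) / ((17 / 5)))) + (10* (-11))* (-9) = 3405847 / 3440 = 990.07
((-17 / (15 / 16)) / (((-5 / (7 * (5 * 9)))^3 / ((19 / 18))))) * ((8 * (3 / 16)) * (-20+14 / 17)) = -688351608 / 5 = -137670321.60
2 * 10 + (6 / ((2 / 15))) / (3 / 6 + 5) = 28.18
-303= -303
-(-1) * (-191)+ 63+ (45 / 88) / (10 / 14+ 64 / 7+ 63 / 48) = -127.95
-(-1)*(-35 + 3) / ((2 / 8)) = -128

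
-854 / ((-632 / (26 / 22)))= 5551 / 3476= 1.60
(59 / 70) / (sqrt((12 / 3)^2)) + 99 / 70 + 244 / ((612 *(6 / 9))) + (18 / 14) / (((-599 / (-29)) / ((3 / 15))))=19121743 / 8553720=2.24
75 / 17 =4.41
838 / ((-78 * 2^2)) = -419 / 156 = -2.69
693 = 693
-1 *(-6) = 6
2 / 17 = 0.12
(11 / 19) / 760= 11 / 14440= 0.00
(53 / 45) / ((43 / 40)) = 424 / 387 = 1.10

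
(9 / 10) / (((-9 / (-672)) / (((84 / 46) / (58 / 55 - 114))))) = -38808 / 35719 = -1.09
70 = 70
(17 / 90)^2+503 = 4074589 / 8100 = 503.04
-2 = -2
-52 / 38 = -26 / 19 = -1.37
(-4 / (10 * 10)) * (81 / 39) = -27 / 325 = -0.08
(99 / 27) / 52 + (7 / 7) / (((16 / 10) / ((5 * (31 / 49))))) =31303 / 15288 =2.05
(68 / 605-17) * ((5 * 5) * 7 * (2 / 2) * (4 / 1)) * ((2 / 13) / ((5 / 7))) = -4005064 / 1573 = -2546.13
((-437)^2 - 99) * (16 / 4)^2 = 3053920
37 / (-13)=-37 / 13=-2.85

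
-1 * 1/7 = -1/7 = -0.14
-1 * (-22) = 22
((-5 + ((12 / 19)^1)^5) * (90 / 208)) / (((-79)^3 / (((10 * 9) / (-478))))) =-24566617575 / 30344537245545016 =-0.00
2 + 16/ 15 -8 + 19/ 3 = 7/ 5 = 1.40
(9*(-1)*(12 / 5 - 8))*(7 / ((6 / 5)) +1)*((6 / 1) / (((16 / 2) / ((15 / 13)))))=7749 / 26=298.04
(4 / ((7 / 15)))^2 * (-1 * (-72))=259200 / 49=5289.80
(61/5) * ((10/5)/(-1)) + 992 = 4838/5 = 967.60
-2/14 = -1/7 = -0.14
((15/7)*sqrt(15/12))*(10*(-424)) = -31800*sqrt(5)/7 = -10158.14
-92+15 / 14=-1273 / 14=-90.93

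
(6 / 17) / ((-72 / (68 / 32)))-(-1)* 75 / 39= 2387 / 1248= 1.91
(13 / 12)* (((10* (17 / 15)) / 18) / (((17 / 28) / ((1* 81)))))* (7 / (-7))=-91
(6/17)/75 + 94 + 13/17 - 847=-319698/425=-752.23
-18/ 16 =-9/ 8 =-1.12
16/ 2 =8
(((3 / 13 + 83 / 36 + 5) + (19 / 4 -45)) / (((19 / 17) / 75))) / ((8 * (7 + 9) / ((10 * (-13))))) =16266875 / 7296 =2229.56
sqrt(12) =2*sqrt(3) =3.46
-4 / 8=-1 / 2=-0.50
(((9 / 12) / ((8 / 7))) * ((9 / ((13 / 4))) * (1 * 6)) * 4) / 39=189 / 169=1.12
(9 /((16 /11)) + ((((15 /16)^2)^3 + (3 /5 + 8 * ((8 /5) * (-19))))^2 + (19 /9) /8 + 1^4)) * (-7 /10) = -25949142705477444056807 /633318697598976000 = -40973.28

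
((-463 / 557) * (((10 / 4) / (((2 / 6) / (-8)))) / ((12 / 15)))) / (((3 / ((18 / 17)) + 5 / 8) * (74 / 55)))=22918500 / 1710547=13.40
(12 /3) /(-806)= -2 /403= -0.00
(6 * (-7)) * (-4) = 168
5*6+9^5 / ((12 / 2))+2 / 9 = 177691 / 18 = 9871.72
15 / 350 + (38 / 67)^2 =114547 / 314230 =0.36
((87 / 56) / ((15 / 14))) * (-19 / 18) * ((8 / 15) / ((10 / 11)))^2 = -133342 / 253125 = -0.53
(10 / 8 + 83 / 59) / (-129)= -209 / 10148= -0.02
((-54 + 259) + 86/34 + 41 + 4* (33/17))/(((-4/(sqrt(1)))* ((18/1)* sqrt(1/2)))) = -5.03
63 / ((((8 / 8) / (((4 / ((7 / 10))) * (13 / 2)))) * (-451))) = -2340 / 451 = -5.19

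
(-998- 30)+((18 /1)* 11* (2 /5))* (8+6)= 404 /5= 80.80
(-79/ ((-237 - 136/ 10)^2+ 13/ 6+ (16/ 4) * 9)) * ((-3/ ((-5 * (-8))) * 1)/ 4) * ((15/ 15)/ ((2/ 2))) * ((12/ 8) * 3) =31995/ 301624928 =0.00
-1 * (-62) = 62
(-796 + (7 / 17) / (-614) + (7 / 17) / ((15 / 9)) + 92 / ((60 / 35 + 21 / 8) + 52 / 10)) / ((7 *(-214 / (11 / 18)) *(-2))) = -0.16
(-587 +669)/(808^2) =41/326432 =0.00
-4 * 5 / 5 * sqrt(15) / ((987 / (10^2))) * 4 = -1600 * sqrt(15) / 987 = -6.28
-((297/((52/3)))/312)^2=-88209/29246464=-0.00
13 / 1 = 13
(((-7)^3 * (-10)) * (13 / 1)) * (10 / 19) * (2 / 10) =89180 / 19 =4693.68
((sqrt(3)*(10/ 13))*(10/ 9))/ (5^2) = 4*sqrt(3)/ 117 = 0.06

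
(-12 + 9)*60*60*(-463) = 5000400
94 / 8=47 / 4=11.75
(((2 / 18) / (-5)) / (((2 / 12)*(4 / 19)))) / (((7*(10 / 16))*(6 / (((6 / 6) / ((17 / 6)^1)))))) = -76 / 8925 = -0.01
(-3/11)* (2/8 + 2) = -27/44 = -0.61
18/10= 9/5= 1.80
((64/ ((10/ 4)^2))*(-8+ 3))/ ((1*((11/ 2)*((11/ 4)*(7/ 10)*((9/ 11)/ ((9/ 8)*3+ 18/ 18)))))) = -2560/ 99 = -25.86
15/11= 1.36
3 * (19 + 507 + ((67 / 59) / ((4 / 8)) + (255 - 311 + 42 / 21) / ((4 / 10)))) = 69609 / 59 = 1179.81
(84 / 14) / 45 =2 / 15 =0.13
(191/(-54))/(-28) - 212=-320353/1512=-211.87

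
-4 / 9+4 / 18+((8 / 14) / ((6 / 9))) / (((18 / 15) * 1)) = 31 / 63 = 0.49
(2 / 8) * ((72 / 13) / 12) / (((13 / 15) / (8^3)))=11520 / 169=68.17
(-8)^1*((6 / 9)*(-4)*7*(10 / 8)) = 560 / 3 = 186.67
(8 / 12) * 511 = 1022 / 3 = 340.67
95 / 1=95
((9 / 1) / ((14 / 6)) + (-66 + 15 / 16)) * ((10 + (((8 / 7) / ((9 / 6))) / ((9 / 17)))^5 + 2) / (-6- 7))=2503659037987675 / 29260999033812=85.56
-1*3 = -3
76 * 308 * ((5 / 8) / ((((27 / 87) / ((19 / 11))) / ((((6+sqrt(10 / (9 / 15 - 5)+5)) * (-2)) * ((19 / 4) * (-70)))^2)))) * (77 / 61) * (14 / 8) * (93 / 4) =246135529656625 * sqrt(330) / 122+17475622605620375 / 244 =108271190524059.95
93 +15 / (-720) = 92.98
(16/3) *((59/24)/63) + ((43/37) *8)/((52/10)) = 544378/272727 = 2.00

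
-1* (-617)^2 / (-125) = 380689 / 125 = 3045.51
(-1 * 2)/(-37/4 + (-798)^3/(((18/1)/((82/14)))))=0.00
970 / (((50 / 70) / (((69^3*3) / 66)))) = 223057611 / 11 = 20277964.64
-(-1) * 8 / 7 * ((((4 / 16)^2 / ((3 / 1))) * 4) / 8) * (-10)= -5 / 42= -0.12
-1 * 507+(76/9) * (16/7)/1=-30725/63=-487.70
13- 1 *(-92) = 105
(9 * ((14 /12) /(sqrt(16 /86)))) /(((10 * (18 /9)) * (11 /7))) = 147 * sqrt(86) /1760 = 0.77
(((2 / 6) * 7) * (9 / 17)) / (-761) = -21 / 12937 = -0.00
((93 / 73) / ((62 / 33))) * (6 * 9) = 2673 / 73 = 36.62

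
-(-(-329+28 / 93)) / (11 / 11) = -30569 / 93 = -328.70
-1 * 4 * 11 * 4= -176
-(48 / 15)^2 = -256 / 25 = -10.24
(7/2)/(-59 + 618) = 0.01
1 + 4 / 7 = 11 / 7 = 1.57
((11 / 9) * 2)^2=484 / 81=5.98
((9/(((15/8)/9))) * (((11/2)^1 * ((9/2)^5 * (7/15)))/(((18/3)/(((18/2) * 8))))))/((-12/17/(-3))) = 2086968807/200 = 10434844.04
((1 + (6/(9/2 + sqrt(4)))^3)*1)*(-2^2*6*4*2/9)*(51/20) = -213520/2197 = -97.19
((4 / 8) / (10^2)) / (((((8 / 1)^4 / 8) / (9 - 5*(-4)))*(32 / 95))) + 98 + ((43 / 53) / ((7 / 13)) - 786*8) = -1504661135739 / 243138560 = -6188.49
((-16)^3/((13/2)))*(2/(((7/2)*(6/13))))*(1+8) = -49152/7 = -7021.71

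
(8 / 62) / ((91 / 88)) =352 / 2821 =0.12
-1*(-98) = 98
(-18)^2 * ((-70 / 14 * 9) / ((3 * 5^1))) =-972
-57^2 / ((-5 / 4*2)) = 6498 / 5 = 1299.60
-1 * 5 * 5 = -25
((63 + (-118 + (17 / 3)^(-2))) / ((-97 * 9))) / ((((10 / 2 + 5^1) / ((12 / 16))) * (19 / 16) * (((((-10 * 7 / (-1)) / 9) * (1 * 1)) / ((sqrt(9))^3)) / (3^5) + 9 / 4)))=2501473104 / 1416044805335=0.00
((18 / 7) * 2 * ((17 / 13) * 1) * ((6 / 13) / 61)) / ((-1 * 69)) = -1224 / 1659749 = -0.00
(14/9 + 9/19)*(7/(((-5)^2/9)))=2429/475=5.11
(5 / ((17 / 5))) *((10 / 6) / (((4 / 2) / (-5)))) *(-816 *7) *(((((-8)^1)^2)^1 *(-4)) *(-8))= 71680000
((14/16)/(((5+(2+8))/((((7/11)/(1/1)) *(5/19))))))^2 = 2401/25160256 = 0.00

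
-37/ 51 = -0.73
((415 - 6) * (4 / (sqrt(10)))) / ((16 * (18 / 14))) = 2863 * sqrt(10) / 360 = 25.15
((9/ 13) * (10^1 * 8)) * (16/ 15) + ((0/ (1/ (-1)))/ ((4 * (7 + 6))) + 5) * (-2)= 49.08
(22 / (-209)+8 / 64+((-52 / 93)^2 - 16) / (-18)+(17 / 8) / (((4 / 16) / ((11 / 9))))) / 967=133464791 / 11441381544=0.01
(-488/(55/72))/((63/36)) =-140544/385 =-365.05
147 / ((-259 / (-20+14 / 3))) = 322 / 37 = 8.70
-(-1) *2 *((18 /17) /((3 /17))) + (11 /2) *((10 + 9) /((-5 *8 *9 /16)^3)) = 11.99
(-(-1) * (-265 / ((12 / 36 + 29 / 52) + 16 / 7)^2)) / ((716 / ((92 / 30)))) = -242268936 / 2154079019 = -0.11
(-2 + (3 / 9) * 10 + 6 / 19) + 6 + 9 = 949 / 57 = 16.65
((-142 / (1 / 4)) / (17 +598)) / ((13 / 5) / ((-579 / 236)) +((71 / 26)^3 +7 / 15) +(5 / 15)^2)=-5780254272 / 124430239859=-0.05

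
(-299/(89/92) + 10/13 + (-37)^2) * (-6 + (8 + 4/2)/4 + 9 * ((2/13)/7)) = -105365517/30082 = -3502.61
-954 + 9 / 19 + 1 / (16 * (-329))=-95367907 / 100016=-953.53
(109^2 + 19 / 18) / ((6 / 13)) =2780401 / 108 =25744.45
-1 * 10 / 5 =-2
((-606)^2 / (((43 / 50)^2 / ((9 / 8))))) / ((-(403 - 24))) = -1032851250 / 700771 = -1473.88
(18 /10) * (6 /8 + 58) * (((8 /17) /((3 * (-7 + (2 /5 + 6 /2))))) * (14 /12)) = -1645 /306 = -5.38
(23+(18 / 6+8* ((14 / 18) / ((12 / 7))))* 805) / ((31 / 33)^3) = 192616996 / 29791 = 6465.61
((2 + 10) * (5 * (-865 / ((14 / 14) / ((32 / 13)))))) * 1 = -1660800 / 13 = -127753.85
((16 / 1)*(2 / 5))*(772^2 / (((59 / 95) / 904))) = 327571877888 / 59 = 5552065726.92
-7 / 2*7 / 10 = -49 / 20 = -2.45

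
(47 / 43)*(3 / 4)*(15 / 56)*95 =200925 / 9632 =20.86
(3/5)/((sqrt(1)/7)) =4.20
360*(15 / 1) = 5400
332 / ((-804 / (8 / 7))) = -664 / 1407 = -0.47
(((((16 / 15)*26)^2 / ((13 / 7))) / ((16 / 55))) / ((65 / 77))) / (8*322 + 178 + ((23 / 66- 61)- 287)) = 8348032 / 11911425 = 0.70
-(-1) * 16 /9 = 16 /9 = 1.78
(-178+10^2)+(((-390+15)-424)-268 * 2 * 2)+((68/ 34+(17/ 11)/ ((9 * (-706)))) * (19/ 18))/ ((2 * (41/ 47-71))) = -156930575513/ 80517888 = -1949.02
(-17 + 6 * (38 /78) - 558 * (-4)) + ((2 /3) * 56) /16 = 86590 /39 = 2220.26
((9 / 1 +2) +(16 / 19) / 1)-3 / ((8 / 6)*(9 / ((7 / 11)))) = 9767 / 836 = 11.68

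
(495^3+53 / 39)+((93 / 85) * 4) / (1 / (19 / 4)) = 402067721543 / 3315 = 121287397.15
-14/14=-1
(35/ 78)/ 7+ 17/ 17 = 1.06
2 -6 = -4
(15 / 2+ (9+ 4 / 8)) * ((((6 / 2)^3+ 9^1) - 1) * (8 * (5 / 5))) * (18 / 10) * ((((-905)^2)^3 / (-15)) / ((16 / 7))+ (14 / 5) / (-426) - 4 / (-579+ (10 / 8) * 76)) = -11795095197308191008582909 / 85910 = -137295951545899092173.01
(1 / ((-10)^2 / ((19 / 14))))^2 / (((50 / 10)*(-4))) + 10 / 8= 48999639 / 39200000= 1.25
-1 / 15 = -0.07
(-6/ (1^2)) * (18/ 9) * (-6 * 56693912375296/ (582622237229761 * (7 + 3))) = 0.70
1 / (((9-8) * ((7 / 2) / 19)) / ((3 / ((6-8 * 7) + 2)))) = -19 / 56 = -0.34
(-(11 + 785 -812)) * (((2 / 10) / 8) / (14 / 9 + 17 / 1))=18 / 835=0.02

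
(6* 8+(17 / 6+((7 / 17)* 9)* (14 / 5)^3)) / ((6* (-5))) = -1685357 / 382500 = -4.41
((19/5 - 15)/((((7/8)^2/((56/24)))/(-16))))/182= 4096/1365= 3.00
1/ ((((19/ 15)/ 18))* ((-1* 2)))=-135/ 19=-7.11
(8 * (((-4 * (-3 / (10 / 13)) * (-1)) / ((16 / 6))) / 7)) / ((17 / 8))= -1872 / 595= -3.15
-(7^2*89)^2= -19018321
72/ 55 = 1.31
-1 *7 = -7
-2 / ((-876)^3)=1 / 336110688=0.00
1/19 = 0.05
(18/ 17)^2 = 324/ 289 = 1.12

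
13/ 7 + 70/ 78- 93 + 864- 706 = 18497/ 273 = 67.75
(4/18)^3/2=4/729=0.01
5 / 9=0.56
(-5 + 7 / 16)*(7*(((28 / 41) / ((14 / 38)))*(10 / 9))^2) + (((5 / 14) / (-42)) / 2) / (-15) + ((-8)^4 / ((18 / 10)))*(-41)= -4987010586311 / 53375112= -93433.26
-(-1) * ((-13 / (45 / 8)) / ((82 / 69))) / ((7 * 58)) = -598 / 124845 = -0.00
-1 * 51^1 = -51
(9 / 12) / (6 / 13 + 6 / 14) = 91 / 108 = 0.84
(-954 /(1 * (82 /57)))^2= 739241721 /1681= 439763.07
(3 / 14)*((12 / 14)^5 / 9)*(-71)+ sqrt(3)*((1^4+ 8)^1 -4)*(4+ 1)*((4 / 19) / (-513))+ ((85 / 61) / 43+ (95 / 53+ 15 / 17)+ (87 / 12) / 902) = 1939268822582919 / 1003177656158216 -100*sqrt(3) / 9747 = 1.92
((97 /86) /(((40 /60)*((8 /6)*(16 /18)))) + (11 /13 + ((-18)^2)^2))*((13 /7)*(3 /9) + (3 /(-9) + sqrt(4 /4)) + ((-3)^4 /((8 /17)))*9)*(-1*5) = -3260813771283255 /4006912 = -813797201.26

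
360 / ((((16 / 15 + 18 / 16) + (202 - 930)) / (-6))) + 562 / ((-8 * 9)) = -4.83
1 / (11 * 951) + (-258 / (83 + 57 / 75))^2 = 12089114926 / 1274160261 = 9.49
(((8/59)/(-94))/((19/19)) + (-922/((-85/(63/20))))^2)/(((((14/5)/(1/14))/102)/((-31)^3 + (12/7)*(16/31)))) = -9072259197466019421/100250050600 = -90496305.42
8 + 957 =965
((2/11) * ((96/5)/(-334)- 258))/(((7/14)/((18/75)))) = -5171472/229625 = -22.52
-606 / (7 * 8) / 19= -303 / 532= -0.57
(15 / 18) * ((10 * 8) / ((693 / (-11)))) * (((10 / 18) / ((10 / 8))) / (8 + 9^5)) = -800 / 100455957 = -0.00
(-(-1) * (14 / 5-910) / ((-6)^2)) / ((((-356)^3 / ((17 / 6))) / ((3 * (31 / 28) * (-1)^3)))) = -4743 / 902360320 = -0.00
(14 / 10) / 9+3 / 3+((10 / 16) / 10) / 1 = 877 / 720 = 1.22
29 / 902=0.03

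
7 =7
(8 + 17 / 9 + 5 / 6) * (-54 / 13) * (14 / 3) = -2702 / 13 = -207.85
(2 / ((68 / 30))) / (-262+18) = -15 / 4148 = -0.00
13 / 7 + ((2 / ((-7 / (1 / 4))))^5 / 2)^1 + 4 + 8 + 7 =22434943 / 1075648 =20.86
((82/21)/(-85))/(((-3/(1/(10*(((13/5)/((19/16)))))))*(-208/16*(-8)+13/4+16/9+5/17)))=779/121767100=0.00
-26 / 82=-13 / 41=-0.32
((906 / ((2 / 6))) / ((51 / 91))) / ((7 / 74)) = 871572 / 17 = 51268.94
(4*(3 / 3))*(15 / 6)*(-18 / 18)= -10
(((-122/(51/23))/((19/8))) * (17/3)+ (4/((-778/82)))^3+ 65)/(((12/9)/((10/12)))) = -3339292494005/80525772792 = -41.47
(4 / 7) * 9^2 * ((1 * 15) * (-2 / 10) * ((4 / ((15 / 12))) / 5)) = -88.87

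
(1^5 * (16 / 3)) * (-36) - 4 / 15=-192.27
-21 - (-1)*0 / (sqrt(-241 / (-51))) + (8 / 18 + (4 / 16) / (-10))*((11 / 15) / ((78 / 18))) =-489739 / 23400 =-20.93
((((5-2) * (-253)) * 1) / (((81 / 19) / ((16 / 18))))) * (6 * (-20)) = 1538240 / 81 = 18990.62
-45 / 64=-0.70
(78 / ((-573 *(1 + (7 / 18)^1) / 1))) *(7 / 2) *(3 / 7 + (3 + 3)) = -2106 / 955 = -2.21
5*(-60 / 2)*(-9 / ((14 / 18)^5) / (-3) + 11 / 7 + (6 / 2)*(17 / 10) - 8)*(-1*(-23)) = -534121065 / 16807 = -31779.68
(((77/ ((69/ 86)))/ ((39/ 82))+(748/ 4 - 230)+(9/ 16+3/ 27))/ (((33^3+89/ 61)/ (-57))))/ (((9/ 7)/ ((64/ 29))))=-1768288618/ 4073349657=-0.43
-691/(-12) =691/12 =57.58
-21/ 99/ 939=-7/ 30987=-0.00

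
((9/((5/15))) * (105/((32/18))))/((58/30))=382725/464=824.84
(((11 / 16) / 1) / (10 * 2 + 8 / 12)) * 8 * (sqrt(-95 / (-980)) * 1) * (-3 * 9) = -891 * sqrt(19) / 1736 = -2.24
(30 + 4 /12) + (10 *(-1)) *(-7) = 301 /3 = 100.33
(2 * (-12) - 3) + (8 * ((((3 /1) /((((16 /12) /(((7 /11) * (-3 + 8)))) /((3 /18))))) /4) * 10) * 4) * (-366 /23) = -391131 /253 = -1545.97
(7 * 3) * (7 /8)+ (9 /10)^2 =3837 /200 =19.18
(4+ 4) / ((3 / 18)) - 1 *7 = 41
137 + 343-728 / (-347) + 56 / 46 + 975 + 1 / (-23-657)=1458.31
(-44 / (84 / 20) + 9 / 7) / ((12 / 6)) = -193 / 42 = -4.60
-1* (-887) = 887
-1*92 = -92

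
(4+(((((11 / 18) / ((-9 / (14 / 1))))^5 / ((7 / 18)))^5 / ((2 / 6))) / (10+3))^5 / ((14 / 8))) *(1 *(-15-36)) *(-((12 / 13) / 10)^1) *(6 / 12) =-15736393340692580706220513729381220827489647462815270756812709945424617075689265692730415628193745770685941497377344527606262218173061314165560053859318398374673424441183822359681485396851443028699786558242852866356079785636 / 558915249339807501314014300641774053851332033695215540463227201686028029209831931388884106209574593645070208689500746571145054195259944962644976248844726112068127849571457352563869085839855420354731026618326605415431215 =-28155.24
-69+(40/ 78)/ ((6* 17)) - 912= -1951199/ 1989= -980.99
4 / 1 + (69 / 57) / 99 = 7547 / 1881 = 4.01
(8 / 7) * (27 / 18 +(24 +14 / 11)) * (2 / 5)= 4712 / 385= 12.24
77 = 77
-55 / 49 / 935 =-0.00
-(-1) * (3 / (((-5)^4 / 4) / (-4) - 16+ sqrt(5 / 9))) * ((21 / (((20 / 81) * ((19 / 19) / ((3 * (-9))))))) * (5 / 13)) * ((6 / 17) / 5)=3.44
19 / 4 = 4.75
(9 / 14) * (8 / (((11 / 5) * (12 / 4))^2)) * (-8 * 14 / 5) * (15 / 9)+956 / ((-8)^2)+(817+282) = 6444149 / 5808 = 1109.53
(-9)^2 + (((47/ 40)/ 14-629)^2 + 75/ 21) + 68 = 124087755649/ 313600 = 395688.00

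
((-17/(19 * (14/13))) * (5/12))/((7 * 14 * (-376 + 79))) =0.00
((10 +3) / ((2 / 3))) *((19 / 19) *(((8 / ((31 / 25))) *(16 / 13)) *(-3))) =-14400 / 31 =-464.52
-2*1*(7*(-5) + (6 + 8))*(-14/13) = -588/13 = -45.23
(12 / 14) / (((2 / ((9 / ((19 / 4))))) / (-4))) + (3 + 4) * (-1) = -1363 / 133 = -10.25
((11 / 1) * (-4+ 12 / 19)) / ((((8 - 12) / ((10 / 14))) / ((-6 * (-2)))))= 10560 / 133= 79.40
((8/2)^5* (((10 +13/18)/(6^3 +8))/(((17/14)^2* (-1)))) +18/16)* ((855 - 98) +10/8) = -225218111/9248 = -24353.17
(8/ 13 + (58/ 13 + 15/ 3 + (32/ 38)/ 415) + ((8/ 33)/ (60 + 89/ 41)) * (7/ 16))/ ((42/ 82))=7127407134277/ 362141349570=19.68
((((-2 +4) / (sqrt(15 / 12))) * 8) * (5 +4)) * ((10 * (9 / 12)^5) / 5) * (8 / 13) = 2187 * sqrt(5) / 130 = 37.62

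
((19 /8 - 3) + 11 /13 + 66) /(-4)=-6887 /416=-16.56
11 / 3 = 3.67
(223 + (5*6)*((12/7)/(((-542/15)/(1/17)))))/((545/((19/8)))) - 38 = -5206426607/140605640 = -37.03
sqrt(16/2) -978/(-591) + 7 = 2 *sqrt(2) + 1705/197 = 11.48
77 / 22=7 / 2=3.50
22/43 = 0.51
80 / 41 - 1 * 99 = -3979 / 41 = -97.05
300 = 300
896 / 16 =56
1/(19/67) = 67/19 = 3.53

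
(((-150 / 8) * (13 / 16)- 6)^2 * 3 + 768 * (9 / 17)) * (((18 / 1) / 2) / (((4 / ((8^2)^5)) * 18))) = 236127138996.71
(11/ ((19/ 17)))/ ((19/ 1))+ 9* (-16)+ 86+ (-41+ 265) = 60113/ 361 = 166.52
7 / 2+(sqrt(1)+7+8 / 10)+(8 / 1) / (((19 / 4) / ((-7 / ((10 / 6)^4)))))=255837 / 23750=10.77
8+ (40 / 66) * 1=8.61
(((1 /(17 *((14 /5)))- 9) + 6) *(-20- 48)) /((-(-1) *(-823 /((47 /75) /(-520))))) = 0.00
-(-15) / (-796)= -15 / 796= -0.02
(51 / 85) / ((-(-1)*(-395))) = -3 / 1975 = -0.00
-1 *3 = -3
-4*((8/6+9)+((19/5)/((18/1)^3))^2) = -8786491561/212576400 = -41.33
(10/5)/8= 0.25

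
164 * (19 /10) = 1558 /5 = 311.60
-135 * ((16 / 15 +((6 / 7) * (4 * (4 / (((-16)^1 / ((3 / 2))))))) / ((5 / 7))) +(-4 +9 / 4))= 1341 / 4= 335.25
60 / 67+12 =12.90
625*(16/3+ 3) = 15625/3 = 5208.33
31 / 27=1.15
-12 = -12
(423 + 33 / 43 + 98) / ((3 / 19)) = 426284 / 129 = 3304.53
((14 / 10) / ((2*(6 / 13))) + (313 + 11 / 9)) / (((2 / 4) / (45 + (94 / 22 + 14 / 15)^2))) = 55781759999 / 1225125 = 45531.48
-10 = -10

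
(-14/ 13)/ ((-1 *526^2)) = 7/ 1798394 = 0.00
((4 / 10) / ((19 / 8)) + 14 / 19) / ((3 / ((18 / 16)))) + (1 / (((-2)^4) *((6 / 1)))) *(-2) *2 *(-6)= 0.59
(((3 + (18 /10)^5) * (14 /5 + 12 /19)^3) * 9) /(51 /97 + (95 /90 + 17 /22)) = 102442625830331424 /30284092578125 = 3382.72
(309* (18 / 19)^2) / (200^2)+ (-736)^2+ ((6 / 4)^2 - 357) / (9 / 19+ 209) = 194573888902823 / 359195000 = 541694.31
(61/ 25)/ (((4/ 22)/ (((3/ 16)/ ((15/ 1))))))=671/ 4000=0.17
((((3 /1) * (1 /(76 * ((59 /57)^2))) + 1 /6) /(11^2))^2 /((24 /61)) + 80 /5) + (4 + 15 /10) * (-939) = -3156699470973704555 /613129935977856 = -5148.50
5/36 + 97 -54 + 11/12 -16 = 505/18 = 28.06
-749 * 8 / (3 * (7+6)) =-5992 / 39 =-153.64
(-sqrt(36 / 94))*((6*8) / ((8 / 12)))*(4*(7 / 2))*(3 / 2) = -4536*sqrt(94) / 47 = -935.71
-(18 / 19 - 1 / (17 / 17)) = 1 / 19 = 0.05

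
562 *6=3372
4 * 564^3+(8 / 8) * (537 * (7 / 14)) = 1435249689 / 2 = 717624844.50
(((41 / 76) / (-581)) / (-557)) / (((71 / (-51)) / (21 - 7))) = -2091 / 124731238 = -0.00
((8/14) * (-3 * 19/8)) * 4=-114/7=-16.29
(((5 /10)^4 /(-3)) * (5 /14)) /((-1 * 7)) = 5 /4704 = 0.00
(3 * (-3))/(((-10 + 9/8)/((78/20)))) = 1404/355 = 3.95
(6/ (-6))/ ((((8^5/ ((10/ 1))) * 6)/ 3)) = -5/ 32768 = -0.00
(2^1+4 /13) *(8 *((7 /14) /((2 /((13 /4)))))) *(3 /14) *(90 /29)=2025 /203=9.98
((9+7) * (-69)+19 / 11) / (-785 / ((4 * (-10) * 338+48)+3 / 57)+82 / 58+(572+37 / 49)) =-4410215422375 / 2297494470843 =-1.92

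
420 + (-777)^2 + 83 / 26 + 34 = 604186.19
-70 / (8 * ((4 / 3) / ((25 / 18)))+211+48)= -1750 / 6667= -0.26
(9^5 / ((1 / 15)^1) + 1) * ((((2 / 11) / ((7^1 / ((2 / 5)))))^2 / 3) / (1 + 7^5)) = 1771472 / 934262175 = 0.00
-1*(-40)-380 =-340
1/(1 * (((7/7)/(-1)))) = -1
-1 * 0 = 0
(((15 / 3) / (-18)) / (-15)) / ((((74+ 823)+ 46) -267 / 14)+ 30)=7 / 360585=0.00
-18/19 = -0.95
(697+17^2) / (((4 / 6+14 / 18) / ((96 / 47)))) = 851904 / 611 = 1394.28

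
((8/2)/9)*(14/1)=56/9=6.22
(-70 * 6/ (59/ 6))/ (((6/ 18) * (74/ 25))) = -94500/ 2183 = -43.29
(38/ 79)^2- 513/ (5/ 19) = -60823807/ 31205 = -1949.17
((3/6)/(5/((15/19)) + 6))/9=0.00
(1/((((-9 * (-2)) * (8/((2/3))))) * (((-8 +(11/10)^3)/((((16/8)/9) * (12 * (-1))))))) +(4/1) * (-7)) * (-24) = 120994336/180063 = 671.96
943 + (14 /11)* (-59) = 867.91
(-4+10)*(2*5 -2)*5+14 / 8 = 967 / 4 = 241.75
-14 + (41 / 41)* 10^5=99986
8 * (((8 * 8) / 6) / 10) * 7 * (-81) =-24192 / 5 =-4838.40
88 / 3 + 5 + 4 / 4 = 106 / 3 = 35.33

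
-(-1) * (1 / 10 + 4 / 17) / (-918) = -0.00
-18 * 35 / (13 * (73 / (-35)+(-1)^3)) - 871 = -66713 / 78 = -855.29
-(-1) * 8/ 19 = 8/ 19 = 0.42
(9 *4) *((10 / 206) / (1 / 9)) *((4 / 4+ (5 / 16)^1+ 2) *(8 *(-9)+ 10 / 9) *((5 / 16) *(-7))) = 26628525 / 3296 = 8079.04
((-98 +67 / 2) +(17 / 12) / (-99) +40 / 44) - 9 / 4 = -19559 / 297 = -65.86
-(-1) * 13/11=13/11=1.18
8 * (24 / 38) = 96 / 19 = 5.05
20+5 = 25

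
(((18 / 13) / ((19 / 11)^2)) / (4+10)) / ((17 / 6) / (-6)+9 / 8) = 78408 / 1543997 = 0.05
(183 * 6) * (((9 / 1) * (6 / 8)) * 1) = 14823 / 2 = 7411.50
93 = 93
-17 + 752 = 735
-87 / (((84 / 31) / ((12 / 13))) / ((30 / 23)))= -80910 / 2093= -38.66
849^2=720801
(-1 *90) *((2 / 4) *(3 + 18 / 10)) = -216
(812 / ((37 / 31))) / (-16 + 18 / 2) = -3596 / 37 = -97.19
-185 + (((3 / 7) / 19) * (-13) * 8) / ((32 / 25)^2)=-3173815 / 17024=-186.43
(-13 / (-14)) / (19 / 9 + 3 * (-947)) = -0.00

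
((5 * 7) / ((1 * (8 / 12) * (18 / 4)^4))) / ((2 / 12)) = 560 / 729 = 0.77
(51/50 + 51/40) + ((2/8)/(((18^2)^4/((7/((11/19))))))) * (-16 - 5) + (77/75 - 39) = -144163736498539/4040652211200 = -35.68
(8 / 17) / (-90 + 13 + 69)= -1 / 17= -0.06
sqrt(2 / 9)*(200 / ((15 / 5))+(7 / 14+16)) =499*sqrt(2) / 18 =39.21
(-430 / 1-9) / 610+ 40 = 23961 / 610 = 39.28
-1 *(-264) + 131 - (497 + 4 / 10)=-512 / 5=-102.40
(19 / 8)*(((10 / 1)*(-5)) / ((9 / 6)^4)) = -1900 / 81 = -23.46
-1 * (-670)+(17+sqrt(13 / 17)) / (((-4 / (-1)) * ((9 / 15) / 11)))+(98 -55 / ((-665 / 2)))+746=55 * sqrt(221) / 204+2540963 / 1596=1596.09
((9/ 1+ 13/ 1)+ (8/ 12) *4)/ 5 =74/ 15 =4.93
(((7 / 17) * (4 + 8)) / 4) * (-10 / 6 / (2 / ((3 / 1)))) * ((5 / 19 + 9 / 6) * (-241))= 1695435 / 1292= 1312.26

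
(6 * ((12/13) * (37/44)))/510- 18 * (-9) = 1969221/12155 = 162.01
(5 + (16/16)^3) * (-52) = -312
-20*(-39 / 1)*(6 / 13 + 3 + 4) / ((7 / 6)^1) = 34920 / 7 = 4988.57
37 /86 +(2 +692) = 59721 /86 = 694.43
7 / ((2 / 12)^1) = 42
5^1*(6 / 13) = 30 / 13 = 2.31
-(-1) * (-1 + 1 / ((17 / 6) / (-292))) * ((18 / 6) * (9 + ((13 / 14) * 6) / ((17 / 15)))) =-8788392 / 2023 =-4344.24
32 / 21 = 1.52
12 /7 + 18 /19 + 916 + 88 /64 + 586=1602423 /1064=1506.04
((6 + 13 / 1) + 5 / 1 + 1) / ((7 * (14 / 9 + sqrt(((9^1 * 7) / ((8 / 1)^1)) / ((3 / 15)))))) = -3600 / 23947 + 12150 * sqrt(70) / 167629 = 0.46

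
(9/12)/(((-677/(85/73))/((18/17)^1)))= -135/98842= -0.00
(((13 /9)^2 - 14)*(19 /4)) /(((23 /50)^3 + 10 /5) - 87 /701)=-401651093750 /14005229427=-28.68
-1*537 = -537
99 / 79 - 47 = -3614 / 79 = -45.75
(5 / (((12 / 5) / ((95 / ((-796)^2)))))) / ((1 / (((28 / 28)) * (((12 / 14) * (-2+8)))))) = 7125 / 4435312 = 0.00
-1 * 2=-2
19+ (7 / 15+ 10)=442 / 15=29.47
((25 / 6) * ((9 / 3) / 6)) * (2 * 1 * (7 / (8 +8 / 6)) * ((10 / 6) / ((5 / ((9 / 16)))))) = 0.59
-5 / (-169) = 5 / 169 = 0.03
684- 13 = 671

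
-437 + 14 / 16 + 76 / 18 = -31097 / 72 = -431.90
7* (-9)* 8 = -504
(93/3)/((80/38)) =14.72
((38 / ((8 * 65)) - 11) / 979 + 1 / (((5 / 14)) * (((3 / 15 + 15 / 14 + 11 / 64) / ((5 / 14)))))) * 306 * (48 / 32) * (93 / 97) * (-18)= -215520764638401 / 39911999270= -5399.90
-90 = -90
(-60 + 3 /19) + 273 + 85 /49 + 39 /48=3213143 /14896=215.71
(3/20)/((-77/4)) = -3/385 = -0.01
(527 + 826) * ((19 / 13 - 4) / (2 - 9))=44649 / 91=490.65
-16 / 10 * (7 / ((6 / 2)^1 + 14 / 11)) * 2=-1232 / 235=-5.24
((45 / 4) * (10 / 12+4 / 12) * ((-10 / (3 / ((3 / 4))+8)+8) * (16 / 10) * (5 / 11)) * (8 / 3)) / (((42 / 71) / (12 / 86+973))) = 29709950 / 99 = 300100.51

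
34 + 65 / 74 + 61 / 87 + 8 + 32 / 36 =858863 / 19314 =44.47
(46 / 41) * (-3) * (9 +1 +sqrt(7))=-1380 / 41 - 138 * sqrt(7) / 41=-42.56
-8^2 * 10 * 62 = -39680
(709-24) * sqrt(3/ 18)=685 * sqrt(6)/ 6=279.65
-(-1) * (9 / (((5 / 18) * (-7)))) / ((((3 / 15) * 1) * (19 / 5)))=-810 / 133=-6.09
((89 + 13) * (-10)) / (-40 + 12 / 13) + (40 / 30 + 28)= 21121 / 381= 55.44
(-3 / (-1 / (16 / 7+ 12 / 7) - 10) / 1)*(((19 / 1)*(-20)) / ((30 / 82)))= -304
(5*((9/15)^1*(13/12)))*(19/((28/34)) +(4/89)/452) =42229525/563192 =74.98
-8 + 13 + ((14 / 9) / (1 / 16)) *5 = 1165 / 9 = 129.44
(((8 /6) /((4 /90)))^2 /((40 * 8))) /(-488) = -45 /7808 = -0.01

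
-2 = -2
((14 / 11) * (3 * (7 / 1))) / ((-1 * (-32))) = 147 / 176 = 0.84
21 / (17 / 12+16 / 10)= 1260 / 181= 6.96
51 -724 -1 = -674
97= 97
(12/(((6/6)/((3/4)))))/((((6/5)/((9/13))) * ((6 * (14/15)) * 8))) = 675/5824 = 0.12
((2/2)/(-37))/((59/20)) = -20/2183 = -0.01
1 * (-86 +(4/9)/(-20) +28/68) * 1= -65492/765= -85.61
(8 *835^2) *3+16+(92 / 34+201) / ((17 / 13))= 4836002243 / 289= 16733571.78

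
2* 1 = 2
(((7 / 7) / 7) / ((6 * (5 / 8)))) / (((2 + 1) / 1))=4 / 315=0.01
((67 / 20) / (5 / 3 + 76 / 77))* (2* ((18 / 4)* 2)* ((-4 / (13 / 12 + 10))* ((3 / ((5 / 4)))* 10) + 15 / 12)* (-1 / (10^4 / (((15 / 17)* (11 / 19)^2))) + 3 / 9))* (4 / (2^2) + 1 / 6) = -748964347105821 / 11436422240000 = -65.49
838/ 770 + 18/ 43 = 24947/ 16555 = 1.51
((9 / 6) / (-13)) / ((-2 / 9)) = 27 / 52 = 0.52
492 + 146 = 638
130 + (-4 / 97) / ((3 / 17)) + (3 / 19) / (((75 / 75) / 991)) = 1582621 / 5529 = 286.24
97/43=2.26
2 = 2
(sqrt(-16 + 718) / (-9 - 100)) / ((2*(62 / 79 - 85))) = 237*sqrt(78) / 1450354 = 0.00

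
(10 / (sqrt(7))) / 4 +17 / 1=5 * sqrt(7) / 14 +17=17.94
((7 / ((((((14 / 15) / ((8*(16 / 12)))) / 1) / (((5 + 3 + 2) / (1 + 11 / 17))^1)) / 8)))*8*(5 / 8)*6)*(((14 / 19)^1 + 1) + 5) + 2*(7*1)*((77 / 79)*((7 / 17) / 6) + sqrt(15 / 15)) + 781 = 421247500124 / 535857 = 786119.24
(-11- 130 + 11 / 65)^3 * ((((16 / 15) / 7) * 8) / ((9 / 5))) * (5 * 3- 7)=-785475567886336 / 51904125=-15133201.22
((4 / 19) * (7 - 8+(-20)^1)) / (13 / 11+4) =-308 / 361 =-0.85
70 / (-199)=-70 / 199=-0.35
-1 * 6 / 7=-6 / 7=-0.86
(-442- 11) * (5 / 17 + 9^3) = -5616294 / 17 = -330370.24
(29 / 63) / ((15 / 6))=58 / 315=0.18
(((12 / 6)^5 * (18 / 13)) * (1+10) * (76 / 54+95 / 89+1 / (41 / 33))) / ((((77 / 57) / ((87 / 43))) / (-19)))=-649498770048 / 14278537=-45487.77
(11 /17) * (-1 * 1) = -11 /17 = -0.65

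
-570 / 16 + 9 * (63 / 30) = -669 / 40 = -16.72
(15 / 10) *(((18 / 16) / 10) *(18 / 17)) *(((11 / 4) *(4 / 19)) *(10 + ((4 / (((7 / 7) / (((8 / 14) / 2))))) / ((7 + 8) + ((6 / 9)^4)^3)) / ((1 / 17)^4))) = 475326452015217 / 721323302840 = 658.96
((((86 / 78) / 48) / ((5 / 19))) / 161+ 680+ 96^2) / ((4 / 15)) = 14912876977 / 401856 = 37110.00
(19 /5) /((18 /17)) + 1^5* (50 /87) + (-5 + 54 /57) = 5503 /49590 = 0.11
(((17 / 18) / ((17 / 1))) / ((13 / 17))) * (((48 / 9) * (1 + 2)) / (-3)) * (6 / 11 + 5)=-8296 / 3861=-2.15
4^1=4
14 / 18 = 7 / 9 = 0.78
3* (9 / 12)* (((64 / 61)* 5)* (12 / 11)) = 12.88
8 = 8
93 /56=1.66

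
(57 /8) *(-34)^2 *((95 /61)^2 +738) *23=1043858247117 /7442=140265821.97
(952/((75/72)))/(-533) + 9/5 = 1137/13325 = 0.09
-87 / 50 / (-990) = 29 / 16500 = 0.00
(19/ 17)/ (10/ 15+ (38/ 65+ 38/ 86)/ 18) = 955890/ 618953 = 1.54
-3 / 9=-0.33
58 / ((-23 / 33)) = -1914 / 23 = -83.22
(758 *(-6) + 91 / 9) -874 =-48707 / 9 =-5411.89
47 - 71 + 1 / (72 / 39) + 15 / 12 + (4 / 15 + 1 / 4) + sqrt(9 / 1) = -2243 / 120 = -18.69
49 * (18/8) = 441/4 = 110.25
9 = 9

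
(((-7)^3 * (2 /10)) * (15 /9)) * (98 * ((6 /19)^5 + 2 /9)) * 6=-15150.68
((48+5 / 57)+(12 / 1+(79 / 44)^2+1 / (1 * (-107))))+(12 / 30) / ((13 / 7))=48749499251 / 767498160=63.52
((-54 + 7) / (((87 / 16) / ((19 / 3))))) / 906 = -7144 / 118233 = -0.06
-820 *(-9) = 7380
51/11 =4.64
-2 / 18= -0.11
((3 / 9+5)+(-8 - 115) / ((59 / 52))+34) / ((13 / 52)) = -48904 / 177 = -276.29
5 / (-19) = -5 / 19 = -0.26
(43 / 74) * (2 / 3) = 43 / 111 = 0.39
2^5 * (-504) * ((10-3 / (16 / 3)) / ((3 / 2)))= -101472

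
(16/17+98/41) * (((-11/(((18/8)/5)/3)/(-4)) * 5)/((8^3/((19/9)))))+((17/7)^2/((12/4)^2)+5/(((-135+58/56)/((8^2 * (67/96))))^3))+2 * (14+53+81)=3709327251211113911255/12458730170773345536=297.73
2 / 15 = 0.13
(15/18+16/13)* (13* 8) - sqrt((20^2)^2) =-185.33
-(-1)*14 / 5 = 14 / 5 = 2.80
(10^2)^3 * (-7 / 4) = -1750000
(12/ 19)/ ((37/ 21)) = 252/ 703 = 0.36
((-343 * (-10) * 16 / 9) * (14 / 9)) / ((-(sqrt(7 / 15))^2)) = -548800 / 27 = -20325.93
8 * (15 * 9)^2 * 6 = 874800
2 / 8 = 1 / 4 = 0.25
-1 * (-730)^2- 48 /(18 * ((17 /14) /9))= -9059636 /17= -532919.76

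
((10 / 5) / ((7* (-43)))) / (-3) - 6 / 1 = -5416 / 903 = -6.00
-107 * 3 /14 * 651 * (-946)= 14120469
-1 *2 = -2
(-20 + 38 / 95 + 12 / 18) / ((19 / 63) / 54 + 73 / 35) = -322056 / 35573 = -9.05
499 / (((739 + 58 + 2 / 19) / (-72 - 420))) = -4664652 / 15145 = -308.00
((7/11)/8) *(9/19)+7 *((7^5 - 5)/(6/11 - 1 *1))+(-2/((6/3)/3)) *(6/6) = -2163181453/8360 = -258753.76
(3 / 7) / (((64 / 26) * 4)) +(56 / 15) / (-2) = -24503 / 13440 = -1.82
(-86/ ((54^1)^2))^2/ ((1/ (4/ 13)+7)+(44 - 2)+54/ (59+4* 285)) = 2216951/ 133289122887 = 0.00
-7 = -7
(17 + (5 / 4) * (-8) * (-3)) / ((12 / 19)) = 893 / 12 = 74.42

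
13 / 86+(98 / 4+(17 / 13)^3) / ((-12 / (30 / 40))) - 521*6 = -3127.52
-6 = -6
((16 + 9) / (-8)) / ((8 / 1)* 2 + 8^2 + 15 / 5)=-25 / 664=-0.04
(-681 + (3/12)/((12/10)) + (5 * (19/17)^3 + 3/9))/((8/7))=-555877861/943296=-589.29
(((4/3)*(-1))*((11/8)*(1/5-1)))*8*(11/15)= 1936/225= 8.60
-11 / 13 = -0.85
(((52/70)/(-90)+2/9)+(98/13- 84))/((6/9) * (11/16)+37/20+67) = -12489352/11352705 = -1.10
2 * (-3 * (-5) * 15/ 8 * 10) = 562.50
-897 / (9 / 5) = -1495 / 3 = -498.33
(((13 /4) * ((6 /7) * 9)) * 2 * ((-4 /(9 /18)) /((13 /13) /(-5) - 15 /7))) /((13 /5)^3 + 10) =97500 /15703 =6.21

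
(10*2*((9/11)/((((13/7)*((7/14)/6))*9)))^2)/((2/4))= 282240/20449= 13.80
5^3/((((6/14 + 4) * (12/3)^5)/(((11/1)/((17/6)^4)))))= 779625/165705664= 0.00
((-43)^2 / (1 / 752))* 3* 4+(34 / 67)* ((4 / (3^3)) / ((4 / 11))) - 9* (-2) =30183878120 / 1809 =16685394.21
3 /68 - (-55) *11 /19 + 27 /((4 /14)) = 163291 /1292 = 126.39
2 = 2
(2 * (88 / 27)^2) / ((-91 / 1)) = -15488 / 66339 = -0.23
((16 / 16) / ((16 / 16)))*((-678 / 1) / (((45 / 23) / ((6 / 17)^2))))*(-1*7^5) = 725504.11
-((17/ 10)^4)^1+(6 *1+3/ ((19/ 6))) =-266899/ 190000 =-1.40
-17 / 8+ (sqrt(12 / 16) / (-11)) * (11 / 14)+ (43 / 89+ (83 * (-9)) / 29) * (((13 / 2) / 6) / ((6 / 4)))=-3787165 / 185832-sqrt(3) / 28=-20.44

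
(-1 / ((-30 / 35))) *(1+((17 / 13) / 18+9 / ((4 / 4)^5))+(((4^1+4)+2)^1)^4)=16396499 / 1404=11678.42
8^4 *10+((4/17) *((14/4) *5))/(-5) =696306/17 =40959.18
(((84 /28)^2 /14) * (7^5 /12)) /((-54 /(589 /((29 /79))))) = -111720931 /4176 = -26753.10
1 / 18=0.06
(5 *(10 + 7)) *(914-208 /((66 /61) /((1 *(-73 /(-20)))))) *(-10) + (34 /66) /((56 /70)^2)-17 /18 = -285861341 /1584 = -180468.02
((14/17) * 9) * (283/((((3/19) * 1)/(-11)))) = -2484174/17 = -146127.88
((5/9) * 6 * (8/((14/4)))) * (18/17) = 960/119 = 8.07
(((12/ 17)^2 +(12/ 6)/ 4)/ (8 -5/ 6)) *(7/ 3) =4039/ 12427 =0.33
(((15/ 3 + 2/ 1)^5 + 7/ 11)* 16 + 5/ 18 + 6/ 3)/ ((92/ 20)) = 266235215/ 4554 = 58461.84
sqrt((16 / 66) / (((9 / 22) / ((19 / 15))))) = 4 * sqrt(95) / 45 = 0.87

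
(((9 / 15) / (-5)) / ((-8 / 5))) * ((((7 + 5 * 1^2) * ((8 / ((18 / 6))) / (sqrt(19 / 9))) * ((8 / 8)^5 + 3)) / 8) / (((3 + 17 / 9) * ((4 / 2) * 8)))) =81 * sqrt(19) / 33440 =0.01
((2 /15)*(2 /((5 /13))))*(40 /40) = 0.69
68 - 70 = -2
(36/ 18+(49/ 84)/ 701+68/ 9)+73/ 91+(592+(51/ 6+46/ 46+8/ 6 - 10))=1385215765/ 2296476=603.19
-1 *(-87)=87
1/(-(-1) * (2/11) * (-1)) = -11/2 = -5.50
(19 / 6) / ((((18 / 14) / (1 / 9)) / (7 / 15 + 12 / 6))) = 4921 / 7290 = 0.68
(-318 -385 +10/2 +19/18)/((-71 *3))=12545/3834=3.27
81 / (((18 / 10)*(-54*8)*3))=-5 / 144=-0.03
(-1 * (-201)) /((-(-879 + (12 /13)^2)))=11323 /49469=0.23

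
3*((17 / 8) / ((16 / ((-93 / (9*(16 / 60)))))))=-7905 / 512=-15.44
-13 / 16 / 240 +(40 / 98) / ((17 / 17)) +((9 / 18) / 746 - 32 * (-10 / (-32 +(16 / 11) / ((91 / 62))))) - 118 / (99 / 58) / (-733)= -9.82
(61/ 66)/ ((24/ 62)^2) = 58621/ 9504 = 6.17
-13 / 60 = -0.22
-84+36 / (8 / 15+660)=-207933 / 2477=-83.95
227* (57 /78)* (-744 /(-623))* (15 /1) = 24066540 /8099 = 2971.54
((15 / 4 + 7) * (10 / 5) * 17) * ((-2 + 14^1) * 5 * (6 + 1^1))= 153510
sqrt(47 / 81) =0.76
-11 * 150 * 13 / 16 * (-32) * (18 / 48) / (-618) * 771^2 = -6375379725 / 412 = -15474222.63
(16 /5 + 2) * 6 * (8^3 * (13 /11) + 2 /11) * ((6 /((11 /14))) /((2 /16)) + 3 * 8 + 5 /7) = 6862347336 /4235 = 1620388.98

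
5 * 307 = 1535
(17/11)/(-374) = -1/242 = -0.00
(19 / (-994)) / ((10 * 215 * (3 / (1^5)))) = -19 / 6411300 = -0.00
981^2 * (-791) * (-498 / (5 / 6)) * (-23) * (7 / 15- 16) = 4063100772025764 / 25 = 162524030881030.56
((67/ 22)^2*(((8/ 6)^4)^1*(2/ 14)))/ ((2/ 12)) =574592/ 22869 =25.13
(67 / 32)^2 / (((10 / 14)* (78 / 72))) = 94269 / 16640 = 5.67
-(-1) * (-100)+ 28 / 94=-4686 / 47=-99.70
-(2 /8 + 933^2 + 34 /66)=-114904649 /132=-870489.77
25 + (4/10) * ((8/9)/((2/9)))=133/5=26.60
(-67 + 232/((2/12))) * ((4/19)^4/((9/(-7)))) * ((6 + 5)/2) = -13059200/1172889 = -11.13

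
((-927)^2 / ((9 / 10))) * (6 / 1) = 5728860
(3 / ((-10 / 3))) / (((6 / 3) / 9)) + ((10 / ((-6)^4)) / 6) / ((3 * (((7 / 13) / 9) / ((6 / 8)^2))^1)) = -326267 / 80640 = -4.05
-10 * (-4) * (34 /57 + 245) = 559960 /57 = 9823.86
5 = 5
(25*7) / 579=175 / 579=0.30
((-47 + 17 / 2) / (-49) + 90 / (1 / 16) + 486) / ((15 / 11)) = 59345 / 42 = 1412.98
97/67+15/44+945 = 2791133/2948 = 946.79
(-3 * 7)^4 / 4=48620.25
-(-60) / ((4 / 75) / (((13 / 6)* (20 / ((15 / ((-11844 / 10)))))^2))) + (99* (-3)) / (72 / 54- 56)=996925588731 / 164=6078814565.43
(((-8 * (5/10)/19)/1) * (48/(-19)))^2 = 36864/130321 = 0.28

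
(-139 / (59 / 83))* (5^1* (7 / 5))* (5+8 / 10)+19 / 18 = -42150593 / 5310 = -7937.96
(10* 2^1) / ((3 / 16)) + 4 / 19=6092 / 57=106.88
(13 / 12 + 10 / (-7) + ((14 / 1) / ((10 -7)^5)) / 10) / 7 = -11549 / 238140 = -0.05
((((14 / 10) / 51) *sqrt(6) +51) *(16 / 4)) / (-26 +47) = 4 *sqrt(6) / 765 +68 / 7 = 9.73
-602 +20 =-582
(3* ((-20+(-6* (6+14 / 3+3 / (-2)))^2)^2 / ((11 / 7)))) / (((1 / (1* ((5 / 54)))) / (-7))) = -2212356125 / 198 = -11173515.78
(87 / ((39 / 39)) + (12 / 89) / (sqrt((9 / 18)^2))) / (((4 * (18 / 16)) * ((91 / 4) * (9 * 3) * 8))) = 863 / 218673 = 0.00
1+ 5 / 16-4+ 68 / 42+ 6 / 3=313 / 336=0.93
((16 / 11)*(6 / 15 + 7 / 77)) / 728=54 / 55055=0.00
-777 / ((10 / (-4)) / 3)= 4662 / 5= 932.40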